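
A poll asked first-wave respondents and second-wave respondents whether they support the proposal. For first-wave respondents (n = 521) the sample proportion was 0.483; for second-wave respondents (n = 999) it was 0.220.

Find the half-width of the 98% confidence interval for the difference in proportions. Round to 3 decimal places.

0.059

Each SE is √(p̂(1−p̂)/n): √(0.4830·0.5170/521) = 0.02189 and √(0.2200·0.7800/999) = 0.01311.
SE(p̂₁ − p̂₂) = √(SE₁² + SE₂²) = √(0.0004791721 + 0.0001718721) = 0.02552, since the two samples are independent.
At 98% confidence z* = 2.326; margin = 2.326 × 0.02552 = 0.05936.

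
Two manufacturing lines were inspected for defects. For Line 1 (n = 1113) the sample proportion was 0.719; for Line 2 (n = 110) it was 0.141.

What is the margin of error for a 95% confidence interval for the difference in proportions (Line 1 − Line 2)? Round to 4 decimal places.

Each SE is √(p̂(1−p̂)/n): √(0.7190·0.2810/1113) = 0.01347 and √(0.1410·0.8590/110) = 0.03318.
SE(p̂₁ − p̂₂) = √(SE₁² + SE₂²) = √(0.0001814409 + 0.0011009124) = 0.03581, since the two samples are independent.
At 95% confidence z* = 1.960; margin = 1.960 × 0.03581 = 0.07019.

0.0702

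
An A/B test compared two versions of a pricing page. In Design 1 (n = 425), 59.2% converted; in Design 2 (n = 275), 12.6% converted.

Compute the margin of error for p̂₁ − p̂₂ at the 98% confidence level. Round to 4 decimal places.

SE₁ = √(p̂₁(1−p̂₁)/n₁) = √(0.5920·0.4080/425) = 0.02384; SE₂ = √(0.1260·0.8740/275) = 0.02001.
Independent samples: SE of the difference = √(SE₁² + SE₂²) = √(0.0005683456 + 0.0004004001) = 0.03112.
z* for 98% confidence is 2.326, so the margin of error is 2.326 × 0.03112 = 0.07239.

0.0724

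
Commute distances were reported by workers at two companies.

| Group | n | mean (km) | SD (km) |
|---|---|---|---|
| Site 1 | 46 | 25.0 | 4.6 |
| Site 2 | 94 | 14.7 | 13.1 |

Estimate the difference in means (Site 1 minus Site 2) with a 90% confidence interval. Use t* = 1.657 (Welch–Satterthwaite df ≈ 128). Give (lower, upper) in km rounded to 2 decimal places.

(7.79, 12.81)

SE₁ = s₁/√n₁ = 4.6/√46 = 0.6782; SE₂ = 13.1/√94 = 1.3512.
Independent samples, unequal variances: SE_diff = √(SE₁² + SE₂²) = √(0.45995524 + 1.82574144) = 1.5119.
t* = 1.657, so margin of error = 1.657 × 1.5119 = 2.5052.
Difference in means = 25.0 − 14.7 = 10.3000.
10.3000 ± 2.5052 → (7.79, 12.81).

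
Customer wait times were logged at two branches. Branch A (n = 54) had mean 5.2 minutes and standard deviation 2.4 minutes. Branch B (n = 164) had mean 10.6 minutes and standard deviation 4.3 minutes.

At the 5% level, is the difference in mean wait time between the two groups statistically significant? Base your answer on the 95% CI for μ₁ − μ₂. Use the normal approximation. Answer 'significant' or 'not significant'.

significant

Standard errors of each mean: 2.4/√54 = 0.3266 and 4.3/√164 = 0.3358.
SE(x̄₁ − x̄₂) = √(0.3266² + 0.3358²) = 0.4684 for independent samples with unequal variances.
With z* = 1.960, the margin is 1.960 × 0.4684 = 0.9181.
x̄₁ − x̄₂ = 5.2 − 10.6 = -5.4000; the interval is -5.4000 ± 0.9181 = (-6.3181, -4.4819).
The interval (-6.3181, -4.4819) does not contain 0, so the difference is significant.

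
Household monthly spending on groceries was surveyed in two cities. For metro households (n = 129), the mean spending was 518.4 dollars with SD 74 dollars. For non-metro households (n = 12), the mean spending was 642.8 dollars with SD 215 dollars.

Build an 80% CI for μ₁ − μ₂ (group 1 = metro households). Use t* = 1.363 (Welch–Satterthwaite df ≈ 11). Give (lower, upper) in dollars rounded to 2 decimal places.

SE₁ = s₁/√n₁ = 74/√129 = 6.5153; SE₂ = 215/√12 = 62.0652.
Independent samples, unequal variances: SE_diff = √(SE₁² + SE₂²) = √(42.44913409 + 3852.08905104) = 62.4062.
t* = 1.363, so margin of error = 1.363 × 62.4062 = 85.0597.
Difference in means = 518.4 − 642.8 = -124.4000.
-124.4000 ± 85.0597 → (-209.46, -39.34).

(-209.46, -39.34)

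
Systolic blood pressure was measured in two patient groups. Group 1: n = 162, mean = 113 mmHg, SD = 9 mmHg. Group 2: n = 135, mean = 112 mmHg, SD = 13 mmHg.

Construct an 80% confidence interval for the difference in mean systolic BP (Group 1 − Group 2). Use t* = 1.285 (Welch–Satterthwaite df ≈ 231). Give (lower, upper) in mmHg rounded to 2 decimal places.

Per-group SEs: s₁/√n₁ = 9/√162 = 0.7071, s₂/√n₂ = 13/√135 = 1.1189.
Unpooled SE of the difference: √(0.49999041 + 1.25193721) = 1.3236.
Margin of error = t* · SE = 1.285 × 1.3236 = 1.7008.
x̄₁ − x̄₂ = 113 − 112 = 1.0000.
CI: 1.0000 ± 1.7008 = (-0.70, 2.70).

(-0.70, 2.70)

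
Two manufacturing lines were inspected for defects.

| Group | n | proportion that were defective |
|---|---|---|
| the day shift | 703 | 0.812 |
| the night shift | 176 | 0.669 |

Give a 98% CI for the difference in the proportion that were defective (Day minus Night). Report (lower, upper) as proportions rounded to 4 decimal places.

(0.0537, 0.2323)

SE₁ = √(p̂₁(1−p̂₁)/n₁) = √(0.8120·0.1880/703) = 0.01474; SE₂ = √(0.6690·0.3310/176) = 0.03547.
Independent samples: SE of the difference = √(SE₁² + SE₂²) = √(0.0002172676 + 0.0012581209) = 0.03841.
z* for 98% confidence is 2.326, so the margin of error is 2.326 × 0.03841 = 0.08934.
Point estimate p̂₁ − p̂₂ = 0.8120 − 0.6690 = 0.1430.
0.1430 ± 0.08934 → (0.0537, 0.2323).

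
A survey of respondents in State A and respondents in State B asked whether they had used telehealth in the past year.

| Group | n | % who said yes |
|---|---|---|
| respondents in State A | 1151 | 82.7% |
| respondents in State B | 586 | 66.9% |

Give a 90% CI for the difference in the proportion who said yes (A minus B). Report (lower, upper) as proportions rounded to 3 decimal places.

The two standard errors are √(0.8270×0.1730/1151) = 0.01115 and √(0.6690×0.3310/586) = 0.01944.
Because the samples are independent, SE_diff = √(0.01115² + 0.01944²) = 0.02241.
Using z* = 1.645 for 90%, ME = 1.645 × 0.02241 = 0.03686.
p̂₁ − p̂₂ = 0.1580; interval 0.1580 ± 0.03686 gives (0.121, 0.195).

(0.121, 0.195)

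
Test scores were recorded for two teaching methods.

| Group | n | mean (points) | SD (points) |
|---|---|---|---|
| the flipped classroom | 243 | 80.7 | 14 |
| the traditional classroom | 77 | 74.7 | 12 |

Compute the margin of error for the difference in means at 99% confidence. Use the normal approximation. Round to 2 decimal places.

4.21

Standard errors of each mean: 14/√243 = 0.8981 and 12/√77 = 1.3675.
SE(x̄₁ − x̄₂) = √(0.8981² + 1.3675²) = 1.6360 for independent samples with unequal variances.
With z* = 2.576, the margin is 2.576 × 1.6360 = 4.2143.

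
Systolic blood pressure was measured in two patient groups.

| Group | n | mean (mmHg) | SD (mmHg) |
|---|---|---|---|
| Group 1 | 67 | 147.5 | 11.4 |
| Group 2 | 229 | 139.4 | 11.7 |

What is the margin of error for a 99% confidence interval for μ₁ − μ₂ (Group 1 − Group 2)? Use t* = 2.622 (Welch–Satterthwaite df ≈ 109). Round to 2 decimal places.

4.18

Per-group SEs: s₁/√n₁ = 11.4/√67 = 1.3927, s₂/√n₂ = 11.7/√229 = 0.7732.
Unpooled SE of the difference: √(1.93961329 + 0.59783824) = 1.5929.
Margin of error = t* · SE = 2.622 × 1.5929 = 4.1766.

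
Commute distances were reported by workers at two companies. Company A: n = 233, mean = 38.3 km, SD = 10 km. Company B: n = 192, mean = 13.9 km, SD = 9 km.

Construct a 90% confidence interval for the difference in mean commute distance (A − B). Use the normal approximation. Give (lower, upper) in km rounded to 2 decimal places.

(22.88, 25.92)

Per-group SEs: s₁/√n₁ = 10/√233 = 0.6551, s₂/√n₂ = 9/√192 = 0.6495.
Unpooled SE of the difference: √(0.42915601 + 0.42185025) = 0.9225.
Margin of error = z* · SE = 1.645 × 0.9225 = 1.5175.
x̄₁ − x̄₂ = 38.3 − 13.9 = 24.4000.
CI: 24.4000 ± 1.5175 = (22.88, 25.92).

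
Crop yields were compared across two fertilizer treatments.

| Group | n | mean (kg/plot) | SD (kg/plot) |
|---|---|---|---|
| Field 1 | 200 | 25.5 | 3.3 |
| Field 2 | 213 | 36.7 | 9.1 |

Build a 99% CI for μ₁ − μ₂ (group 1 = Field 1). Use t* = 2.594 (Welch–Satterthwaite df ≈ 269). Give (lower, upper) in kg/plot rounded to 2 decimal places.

(-12.93, -9.47)

Standard errors of each mean: 3.3/√200 = 0.2333 and 9.1/√213 = 0.6235.
SE(x̄₁ − x̄₂) = √(0.2333² + 0.6235²) = 0.6657 for independent samples with unequal variances.
With t* = 2.594, the margin is 2.594 × 0.6657 = 1.7268.
x̄₁ − x̄₂ = 25.5 − 36.7 = -11.2000; the interval is -11.2000 ± 1.7268 = (-12.93, -9.47).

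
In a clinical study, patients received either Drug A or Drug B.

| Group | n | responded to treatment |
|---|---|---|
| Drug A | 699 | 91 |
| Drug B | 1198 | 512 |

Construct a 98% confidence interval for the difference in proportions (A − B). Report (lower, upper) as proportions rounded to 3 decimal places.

(-0.342, -0.253)

p̂₁ = 91/699 = 0.1302 and p̂₂ = 512/1198 = 0.4274.
SE₁ = √(p̂₁(1−p̂₁)/n₁) = √(0.1302·0.8698/699) = 0.01273; SE₂ = √(0.4274·0.5726/1198) = 0.01429.
Independent samples: SE of the difference = √(SE₁² + SE₂²) = √(0.0001620529 + 0.0002042041) = 0.01914.
z* for 98% confidence is 2.326, so the margin of error is 2.326 × 0.01914 = 0.04452.
Point estimate p̂₁ − p̂₂ = 0.1302 − 0.4274 = -0.2972.
-0.2972 ± 0.04452 → (-0.342, -0.253).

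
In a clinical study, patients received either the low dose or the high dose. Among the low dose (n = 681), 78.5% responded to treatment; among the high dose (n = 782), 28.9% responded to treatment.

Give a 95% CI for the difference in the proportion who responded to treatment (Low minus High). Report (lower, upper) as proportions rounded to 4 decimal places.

SE₁ = √(p̂₁(1−p̂₁)/n₁) = √(0.7850·0.2150/681) = 0.01574; SE₂ = √(0.2890·0.7110/782) = 0.01621.
Independent samples: SE of the difference = √(SE₁² + SE₂²) = √(0.0002477476 + 0.0002627641) = 0.02259.
z* for 95% confidence is 1.960, so the margin of error is 1.960 × 0.02259 = 0.04428.
Point estimate p̂₁ − p̂₂ = 0.7850 − 0.2890 = 0.4960.
0.4960 ± 0.04428 → (0.4517, 0.5403).

(0.4517, 0.5403)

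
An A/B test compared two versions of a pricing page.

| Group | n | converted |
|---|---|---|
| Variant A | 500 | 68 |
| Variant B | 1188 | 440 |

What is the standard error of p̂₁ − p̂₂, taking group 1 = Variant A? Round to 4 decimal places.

0.0208

p̂₁ = 68/500 = 0.1360 and p̂₂ = 440/1188 = 0.3704.
SE₁ = √(p̂₁(1−p̂₁)/n₁) = √(0.1360·0.8640/500) = 0.01533; SE₂ = √(0.3704·0.6296/1188) = 0.01401.
Independent samples: SE of the difference = √(SE₁² + SE₂²) = √(0.0002350089 + 0.0001962801) = 0.02077.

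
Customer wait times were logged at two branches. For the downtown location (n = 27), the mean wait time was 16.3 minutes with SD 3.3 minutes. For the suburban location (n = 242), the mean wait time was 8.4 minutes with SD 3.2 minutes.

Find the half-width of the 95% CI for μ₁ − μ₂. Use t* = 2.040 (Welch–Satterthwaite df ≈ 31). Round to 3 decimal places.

Per-group SEs: s₁/√n₁ = 3.3/√27 = 0.6351, s₂/√n₂ = 3.2/√242 = 0.2057.
Unpooled SE of the difference: √(0.40335201 + 0.04231249) = 0.6676.
Margin of error = t* · SE = 2.040 × 0.6676 = 1.3619.

1.362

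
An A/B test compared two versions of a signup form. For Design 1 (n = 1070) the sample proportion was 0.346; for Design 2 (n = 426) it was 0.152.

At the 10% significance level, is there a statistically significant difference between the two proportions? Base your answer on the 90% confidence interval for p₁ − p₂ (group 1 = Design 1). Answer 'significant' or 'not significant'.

SE₁ = √(p̂₁(1−p̂₁)/n₁) = √(0.3460·0.6540/1070) = 0.01454; SE₂ = √(0.1520·0.8480/426) = 0.01739.
Independent samples: SE of the difference = √(SE₁² + SE₂²) = √(0.0002114116 + 0.0003024121) = 0.02267.
z* for 90% confidence is 1.645, so the margin of error is 1.645 × 0.02267 = 0.03729.
Point estimate p̂₁ − p̂₂ = 0.3460 − 0.1520 = 0.1940.
0.1940 ± 0.03729 → (0.15671, 0.23129).
The interval (0.15671, 0.23129) does not contain 0, so the difference is significant.

significant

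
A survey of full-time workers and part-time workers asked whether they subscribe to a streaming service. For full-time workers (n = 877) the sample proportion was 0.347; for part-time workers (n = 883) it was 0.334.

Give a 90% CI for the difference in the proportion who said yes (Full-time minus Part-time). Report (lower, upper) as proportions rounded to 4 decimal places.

Each SE is √(p̂(1−p̂)/n): √(0.3470·0.6530/877) = 0.01607 and √(0.3340·0.6660/883) = 0.01587.
SE(p̂₁ − p̂₂) = √(SE₁² + SE₂²) = √(0.0002582449 + 0.0002518569) = 0.02259, since the two samples are independent.
At 90% confidence z* = 1.645; margin = 1.645 × 0.02259 = 0.03716.
The difference is 0.3470 − 0.3340 = 0.0130, so the interval is 0.0130 ± 0.03716 = (-0.0242, 0.0502).

(-0.0242, 0.0502)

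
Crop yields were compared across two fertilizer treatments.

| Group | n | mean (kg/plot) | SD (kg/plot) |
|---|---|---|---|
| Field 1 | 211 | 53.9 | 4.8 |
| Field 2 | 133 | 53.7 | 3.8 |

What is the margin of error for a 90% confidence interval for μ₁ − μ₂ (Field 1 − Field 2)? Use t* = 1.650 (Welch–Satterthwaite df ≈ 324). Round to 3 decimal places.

SE₁ = s₁/√n₁ = 4.8/√211 = 0.3304; SE₂ = 3.8/√133 = 0.3295.
Independent samples, unequal variances: SE_diff = √(SE₁² + SE₂²) = √(0.10916416 + 0.10857025) = 0.4666.
t* = 1.650, so margin of error = 1.650 × 0.4666 = 0.7699.

0.770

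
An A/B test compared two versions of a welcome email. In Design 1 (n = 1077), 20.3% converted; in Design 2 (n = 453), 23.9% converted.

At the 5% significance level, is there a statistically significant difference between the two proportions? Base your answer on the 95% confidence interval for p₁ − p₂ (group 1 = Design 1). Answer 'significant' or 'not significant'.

The two standard errors are √(0.2030×0.7970/1077) = 0.01226 and √(0.2390×0.7610/453) = 0.02004.
Because the samples are independent, SE_diff = √(0.01226² + 0.02004²) = 0.02349.
Using z* = 1.960 for 95%, ME = 1.960 × 0.02349 = 0.04604.
p̂₁ − p̂₂ = -0.0360; interval -0.0360 ± 0.04604 gives (-0.08204, 0.01004).
The interval (-0.08204, 0.01004) contains 0, so the difference is not significant.

not significant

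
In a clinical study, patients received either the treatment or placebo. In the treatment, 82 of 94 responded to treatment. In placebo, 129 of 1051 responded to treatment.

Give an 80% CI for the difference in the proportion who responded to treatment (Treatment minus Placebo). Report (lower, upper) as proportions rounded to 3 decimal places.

First, p̂₁ = 82/94 = 0.8723; p̂₂ = 129/1051 = 0.1227.
The two standard errors are √(0.8723×0.1277/94) = 0.03442 and √(0.1227×0.8773/1051) = 0.01012.
Because the samples are independent, SE_diff = √(0.03442² + 0.01012²) = 0.03588.
Using z* = 1.282 for 80%, ME = 1.282 × 0.03588 = 0.04600.
p̂₁ − p̂₂ = 0.7496; interval 0.7496 ± 0.04600 gives (0.704, 0.796).

(0.704, 0.796)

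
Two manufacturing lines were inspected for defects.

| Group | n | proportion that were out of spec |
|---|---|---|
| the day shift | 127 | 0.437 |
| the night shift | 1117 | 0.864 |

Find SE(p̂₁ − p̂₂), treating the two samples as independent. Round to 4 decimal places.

0.0452

The two standard errors are √(0.4370×0.5630/127) = 0.04401 and √(0.8640×0.1360/1117) = 0.01026.
Because the samples are independent, SE_diff = √(0.04401² + 0.01026²) = 0.04519.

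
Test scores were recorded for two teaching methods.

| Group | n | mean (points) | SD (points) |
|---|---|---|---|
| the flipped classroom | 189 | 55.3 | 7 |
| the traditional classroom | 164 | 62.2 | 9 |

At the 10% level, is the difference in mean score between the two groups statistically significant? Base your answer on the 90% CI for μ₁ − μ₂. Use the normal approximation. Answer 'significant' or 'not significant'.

significant

Standard errors of each mean: 7/√189 = 0.5092 and 9/√164 = 0.7028.
SE(x̄₁ − x̄₂) = √(0.5092² + 0.7028²) = 0.8679 for independent samples with unequal variances.
With z* = 1.645, the margin is 1.645 × 0.8679 = 1.4277.
x̄₁ − x̄₂ = 55.3 − 62.2 = -6.9000; the interval is -6.9000 ± 1.4277 = (-8.3277, -5.4723).
The interval (-8.3277, -5.4723) does not contain 0, so the difference is significant.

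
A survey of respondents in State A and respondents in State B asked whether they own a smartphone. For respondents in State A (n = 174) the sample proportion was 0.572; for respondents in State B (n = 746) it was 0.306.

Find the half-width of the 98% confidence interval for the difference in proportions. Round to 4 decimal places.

0.0957

SE₁ = √(p̂₁(1−p̂₁)/n₁) = √(0.5720·0.4280/174) = 0.03751; SE₂ = √(0.3060·0.6940/746) = 0.01687.
Independent samples: SE of the difference = √(SE₁² + SE₂²) = √(0.0014070001 + 0.0002845969) = 0.04113.
z* for 98% confidence is 2.326, so the margin of error is 2.326 × 0.04113 = 0.09567.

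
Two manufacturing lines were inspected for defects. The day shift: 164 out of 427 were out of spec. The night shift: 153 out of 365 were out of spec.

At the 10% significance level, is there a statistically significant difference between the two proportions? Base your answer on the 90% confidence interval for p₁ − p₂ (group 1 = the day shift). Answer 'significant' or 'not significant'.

not significant

p̂₁ = 164/427 = 0.3841 and p̂₂ = 153/365 = 0.4192.
SE₁ = √(p̂₁(1−p̂₁)/n₁) = √(0.3841·0.6159/427) = 0.02354; SE₂ = √(0.4192·0.5808/365) = 0.02583.
Independent samples: SE of the difference = √(SE₁² + SE₂²) = √(0.0005541316 + 0.0006671889) = 0.03495.
z* for 90% confidence is 1.645, so the margin of error is 1.645 × 0.03495 = 0.05749.
Point estimate p̂₁ − p̂₂ = 0.3841 − 0.4192 = -0.0351.
-0.0351 ± 0.05749 → (-0.09259, 0.02239).
The interval (-0.09259, 0.02239) contains 0, so the difference is not significant.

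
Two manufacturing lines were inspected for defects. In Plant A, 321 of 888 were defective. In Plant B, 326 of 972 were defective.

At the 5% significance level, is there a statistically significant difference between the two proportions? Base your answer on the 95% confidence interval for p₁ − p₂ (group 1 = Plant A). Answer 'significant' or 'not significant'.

not significant

p̂₁ = 321/888 = 0.3615 and p̂₂ = 326/972 = 0.3354.
SE₁ = √(p̂₁(1−p̂₁)/n₁) = √(0.3615·0.6385/888) = 0.01612; SE₂ = √(0.3354·0.6646/972) = 0.01514.
Independent samples: SE of the difference = √(SE₁² + SE₂²) = √(0.0002598544 + 0.0002292196) = 0.02212.
z* for 95% confidence is 1.960, so the margin of error is 1.960 × 0.02212 = 0.04336.
Point estimate p̂₁ − p̂₂ = 0.3615 − 0.3354 = 0.0261.
0.0261 ± 0.04336 → (-0.01726, 0.06946).
The interval (-0.01726, 0.06946) contains 0, so the difference is not significant.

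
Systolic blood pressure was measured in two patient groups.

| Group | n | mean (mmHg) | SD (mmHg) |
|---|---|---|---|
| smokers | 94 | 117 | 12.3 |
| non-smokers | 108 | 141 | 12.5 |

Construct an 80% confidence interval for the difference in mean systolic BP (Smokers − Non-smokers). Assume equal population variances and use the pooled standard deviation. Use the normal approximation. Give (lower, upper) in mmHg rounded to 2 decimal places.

s_p = √[((n₁−1)s₁² + (n₂−1)s₂²)/(n₁+n₂−2)] = √[(93·12.3² + 107·12.5²)/200] = 12.4074.
SE = 12.4074·√(1/94 + 1/108) = 1.7502.
With z* = 1.282, margin = 1.282 × 1.7502 = 2.2438.
x̄₁ − x̄₂ = 117 − 141 = -24.0000; interval -24.0000 ± 2.2438 = (-26.24, -21.76).

(-26.24, -21.76)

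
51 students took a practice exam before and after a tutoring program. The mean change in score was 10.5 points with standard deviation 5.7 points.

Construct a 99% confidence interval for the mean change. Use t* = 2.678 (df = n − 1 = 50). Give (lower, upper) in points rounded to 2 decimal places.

(8.36, 12.64)

This is a matched-pairs design, so SE = s_d/√n = 5.7/√51 = 0.7982.
Margin = 2.678 × 0.7982 = 2.1376; the interval is 10.5 ± 2.1376 = (8.36, 12.64).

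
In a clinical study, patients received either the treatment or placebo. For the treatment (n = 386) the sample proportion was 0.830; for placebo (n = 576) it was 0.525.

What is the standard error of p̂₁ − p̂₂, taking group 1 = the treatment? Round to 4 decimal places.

0.0283

SE₁ = √(p̂₁(1−p̂₁)/n₁) = √(0.8300·0.1700/386) = 0.01912; SE₂ = √(0.5250·0.4750/576) = 0.02081.
Independent samples: SE of the difference = √(SE₁² + SE₂²) = √(0.0003655744 + 0.0004330561) = 0.02826.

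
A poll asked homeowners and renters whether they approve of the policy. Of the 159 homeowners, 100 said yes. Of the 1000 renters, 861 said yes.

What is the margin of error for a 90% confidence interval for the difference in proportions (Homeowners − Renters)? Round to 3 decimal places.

p̂₁ = 100/159 = 0.6289 and p̂₂ = 861/1000 = 0.8610.
SE₁ = √(p̂₁(1−p̂₁)/n₁) = √(0.6289·0.3711/159) = 0.03831; SE₂ = √(0.8610·0.1390/1000) = 0.01094.
Independent samples: SE of the difference = √(SE₁² + SE₂²) = √(0.0014676561 + 0.0001196836) = 0.03984.
z* for 90% confidence is 1.645, so the margin of error is 1.645 × 0.03984 = 0.06554.

0.066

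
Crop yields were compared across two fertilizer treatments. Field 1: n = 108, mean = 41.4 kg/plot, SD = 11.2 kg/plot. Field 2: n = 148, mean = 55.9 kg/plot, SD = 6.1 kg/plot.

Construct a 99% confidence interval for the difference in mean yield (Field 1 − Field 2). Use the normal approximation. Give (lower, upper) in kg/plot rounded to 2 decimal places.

(-17.56, -11.44)

Standard errors of each mean: 11.2/√108 = 1.0777 and 6.1/√148 = 0.5014.
SE(x̄₁ − x̄₂) = √(1.0777² + 0.5014²) = 1.1886 for independent samples with unequal variances.
With z* = 2.576, the margin is 2.576 × 1.1886 = 3.0618.
x̄₁ − x̄₂ = 41.4 − 55.9 = -14.5000; the interval is -14.5000 ± 3.0618 = (-17.56, -11.44).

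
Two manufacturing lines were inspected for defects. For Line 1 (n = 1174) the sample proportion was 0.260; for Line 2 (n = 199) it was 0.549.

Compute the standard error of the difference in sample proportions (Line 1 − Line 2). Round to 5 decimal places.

SE₁ = √(p̂₁(1−p̂₁)/n₁) = √(0.2600·0.7400/1174) = 0.01280; SE₂ = √(0.5490·0.4510/199) = 0.03527.
Independent samples: SE of the difference = √(SE₁² + SE₂²) = √(0.00016384 + 0.0012439729) = 0.03752.

0.03752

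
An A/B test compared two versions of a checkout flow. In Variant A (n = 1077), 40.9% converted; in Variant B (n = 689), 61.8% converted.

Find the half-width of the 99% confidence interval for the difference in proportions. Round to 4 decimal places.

SE₁ = √(p̂₁(1−p̂₁)/n₁) = √(0.4090·0.5910/1077) = 0.01498; SE₂ = √(0.6180·0.3820/689) = 0.01851.
Independent samples: SE of the difference = √(SE₁² + SE₂²) = √(0.0002244004 + 0.0003426201) = 0.02381.
z* for 99% confidence is 2.576, so the margin of error is 2.576 × 0.02381 = 0.06133.

0.0613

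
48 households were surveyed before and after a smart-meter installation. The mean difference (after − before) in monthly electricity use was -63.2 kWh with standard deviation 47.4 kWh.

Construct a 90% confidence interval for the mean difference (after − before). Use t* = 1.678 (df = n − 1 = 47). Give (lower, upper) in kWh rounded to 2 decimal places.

Paired design: SE = s_d/√n = 47.4/√48 = 6.8416.
t* = 1.678; margin of error = 1.678 × 6.8416 = 11.4802.
-63.2 ± 11.4802 → (-74.68, -51.72).

(-74.68, -51.72)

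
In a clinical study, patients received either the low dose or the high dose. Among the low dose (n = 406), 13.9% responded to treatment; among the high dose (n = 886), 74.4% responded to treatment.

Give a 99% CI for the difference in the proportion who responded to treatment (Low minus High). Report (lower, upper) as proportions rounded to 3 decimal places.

(-0.663, -0.547)

SE₁ = √(p̂₁(1−p̂₁)/n₁) = √(0.1390·0.8610/406) = 0.01717; SE₂ = √(0.7440·0.2560/886) = 0.01466.
Independent samples: SE of the difference = √(SE₁² + SE₂²) = √(0.0002948089 + 0.0002149156) = 0.02258.
z* for 99% confidence is 2.576, so the margin of error is 2.576 × 0.02258 = 0.05817.
Point estimate p̂₁ − p̂₂ = 0.1390 − 0.7440 = -0.6050.
-0.6050 ± 0.05817 → (-0.663, -0.547).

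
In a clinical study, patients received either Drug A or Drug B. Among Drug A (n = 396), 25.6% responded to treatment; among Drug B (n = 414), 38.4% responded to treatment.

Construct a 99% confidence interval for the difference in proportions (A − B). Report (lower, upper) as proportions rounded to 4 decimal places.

The two standard errors are √(0.2560×0.7440/396) = 0.02193 and √(0.3840×0.6160/414) = 0.02390.
Because the samples are independent, SE_diff = √(0.02193² + 0.02390²) = 0.03244.
Using z* = 2.576 for 99%, ME = 2.576 × 0.03244 = 0.08357.
p̂₁ − p̂₂ = -0.1280; interval -0.1280 ± 0.08357 gives (-0.2116, -0.0444).

(-0.2116, -0.0444)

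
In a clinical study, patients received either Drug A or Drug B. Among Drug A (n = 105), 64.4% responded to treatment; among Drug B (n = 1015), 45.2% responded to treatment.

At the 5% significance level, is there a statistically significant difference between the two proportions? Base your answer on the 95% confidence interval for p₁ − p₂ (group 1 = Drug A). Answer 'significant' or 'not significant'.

significant

The two standard errors are √(0.6440×0.3560/105) = 0.04673 and √(0.4520×0.5480/1015) = 0.01562.
Because the samples are independent, SE_diff = √(0.04673² + 0.01562²) = 0.04927.
Using z* = 1.960 for 95%, ME = 1.960 × 0.04927 = 0.09657.
p̂₁ − p̂₂ = 0.1920; interval 0.1920 ± 0.09657 gives (0.09543, 0.28857).
The interval (0.09543, 0.28857) does not contain 0, so the difference is significant.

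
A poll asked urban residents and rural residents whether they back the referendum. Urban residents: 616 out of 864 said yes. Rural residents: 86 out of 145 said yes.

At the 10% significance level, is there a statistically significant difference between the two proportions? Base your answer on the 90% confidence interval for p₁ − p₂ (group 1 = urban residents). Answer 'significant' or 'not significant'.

significant

p̂₁ = 616/864 = 0.7130 and p̂₂ = 86/145 = 0.5931.
SE₁ = √(p̂₁(1−p̂₁)/n₁) = √(0.7130·0.2870/864) = 0.01539; SE₂ = √(0.5931·0.4069/145) = 0.04080.
Independent samples: SE of the difference = √(SE₁² + SE₂²) = √(0.0002368521 + 0.00166464) = 0.04361.
z* for 90% confidence is 1.645, so the margin of error is 1.645 × 0.04361 = 0.07174.
Point estimate p̂₁ − p̂₂ = 0.7130 − 0.5931 = 0.1199.
0.1199 ± 0.07174 → (0.04816, 0.19164).
The interval (0.04816, 0.19164) does not contain 0, so the difference is significant.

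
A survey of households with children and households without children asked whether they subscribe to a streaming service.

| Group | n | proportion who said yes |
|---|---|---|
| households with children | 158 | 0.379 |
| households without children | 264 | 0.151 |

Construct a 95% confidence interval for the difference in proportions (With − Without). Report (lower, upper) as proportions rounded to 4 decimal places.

(0.1409, 0.3151)

The two standard errors are √(0.3790×0.6210/158) = 0.03860 and √(0.1510×0.8490/264) = 0.02204.
Because the samples are independent, SE_diff = √(0.03860² + 0.02204²) = 0.04445.
Using z* = 1.960 for 95%, ME = 1.960 × 0.04445 = 0.08712.
p̂₁ − p̂₂ = 0.2280; interval 0.2280 ± 0.08712 gives (0.1409, 0.3151).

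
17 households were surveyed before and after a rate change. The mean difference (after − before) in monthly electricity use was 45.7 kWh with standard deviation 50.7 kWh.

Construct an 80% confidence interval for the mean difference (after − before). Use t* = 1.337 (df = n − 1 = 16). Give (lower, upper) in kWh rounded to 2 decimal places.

(29.26, 62.14)

This is a matched-pairs design, so SE = s_d/√n = 50.7/√17 = 12.2966.
Margin = 1.337 × 12.2966 = 16.4406; the interval is 45.7 ± 16.4406 = (29.26, 62.14).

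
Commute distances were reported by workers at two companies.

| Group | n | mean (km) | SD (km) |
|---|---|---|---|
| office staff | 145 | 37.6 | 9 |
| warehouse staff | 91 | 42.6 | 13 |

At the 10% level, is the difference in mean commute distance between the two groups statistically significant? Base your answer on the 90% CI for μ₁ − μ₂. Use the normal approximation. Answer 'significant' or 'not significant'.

Per-group SEs: s₁/√n₁ = 9/√145 = 0.7474, s₂/√n₂ = 13/√91 = 1.3628.
Unpooled SE of the difference: √(0.55860676 + 1.85722384) = 1.5543.
Margin of error = z* · SE = 1.645 × 1.5543 = 2.5568.
x̄₁ − x̄₂ = 37.6 − 42.6 = -5.0000.
CI: -5.0000 ± 2.5568 = (-7.5568, -2.4432).
The interval (-7.5568, -2.4432) does not contain 0, so the difference is significant.

significant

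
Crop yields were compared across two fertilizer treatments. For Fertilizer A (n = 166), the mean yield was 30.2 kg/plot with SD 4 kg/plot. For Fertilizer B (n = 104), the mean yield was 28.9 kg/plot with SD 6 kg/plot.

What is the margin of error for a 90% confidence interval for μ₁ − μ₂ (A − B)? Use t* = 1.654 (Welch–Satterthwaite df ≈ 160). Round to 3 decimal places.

Standard errors of each mean: 4/√166 = 0.3105 and 6/√104 = 0.5883.
SE(x̄₁ − x̄₂) = √(0.3105² + 0.5883²) = 0.6652 for independent samples with unequal variances.
With t* = 1.654, the margin is 1.654 × 0.6652 = 1.1002.

1.100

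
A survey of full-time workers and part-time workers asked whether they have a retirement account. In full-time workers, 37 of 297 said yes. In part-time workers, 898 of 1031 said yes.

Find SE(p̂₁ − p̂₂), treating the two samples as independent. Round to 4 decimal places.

Sample proportions: 37/297 = 0.1246, 898/1031 = 0.8710.
Each SE is √(p̂(1−p̂)/n): √(0.1246·0.8754/297) = 0.01916 and √(0.8710·0.1290/1031) = 0.01044.
SE(p̂₁ − p̂₂) = √(SE₁² + SE₂²) = √(0.0003671056 + 0.0001089936) = 0.02182, since the two samples are independent.

0.0218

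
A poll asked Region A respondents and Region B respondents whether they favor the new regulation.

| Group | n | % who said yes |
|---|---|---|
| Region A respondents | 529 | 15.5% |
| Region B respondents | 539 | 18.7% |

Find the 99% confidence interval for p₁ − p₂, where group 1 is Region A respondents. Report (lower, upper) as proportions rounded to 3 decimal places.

(-0.091, 0.027)

Each SE is √(p̂(1−p̂)/n): √(0.1550·0.8450/529) = 0.01573 and √(0.1870·0.8130/539) = 0.01679.
SE(p̂₁ − p̂₂) = √(SE₁² + SE₂²) = √(0.0002474329 + 0.0002819041) = 0.02301, since the two samples are independent.
At 99% confidence z* = 2.576; margin = 2.576 × 0.02301 = 0.05927.
The difference is 0.1550 − 0.1870 = -0.0320, so the interval is -0.0320 ± 0.05927 = (-0.091, 0.027).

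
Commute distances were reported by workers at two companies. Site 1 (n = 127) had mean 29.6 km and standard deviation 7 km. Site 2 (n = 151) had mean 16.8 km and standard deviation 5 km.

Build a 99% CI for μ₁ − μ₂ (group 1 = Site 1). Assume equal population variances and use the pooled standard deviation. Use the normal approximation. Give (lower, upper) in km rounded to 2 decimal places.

(10.94, 14.66)

s_p = √[((n₁−1)s₁² + (n₂−1)s₂²)/(n₁+n₂−2)] = √[(126·7² + 150·5²)/276] = 5.9964.
SE = 5.9964·√(1/127 + 1/151) = 0.7220.
With z* = 2.576, margin = 2.576 × 0.7220 = 1.8599.
x̄₁ − x̄₂ = 29.6 − 16.8 = 12.8000; interval 12.8000 ± 1.8599 = (10.94, 14.66).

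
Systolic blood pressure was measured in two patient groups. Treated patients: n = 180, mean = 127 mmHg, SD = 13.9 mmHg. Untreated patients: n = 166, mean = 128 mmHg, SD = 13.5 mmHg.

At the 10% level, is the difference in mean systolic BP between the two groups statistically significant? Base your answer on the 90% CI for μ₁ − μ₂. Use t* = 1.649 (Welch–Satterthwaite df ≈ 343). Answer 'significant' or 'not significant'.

not significant

Per-group SEs: s₁/√n₁ = 13.9/√180 = 1.0360, s₂/√n₂ = 13.5/√166 = 1.0478.
Unpooled SE of the difference: √(1.073296 + 1.09788484) = 1.4735.
Margin of error = t* · SE = 1.649 × 1.4735 = 2.4298.
x̄₁ − x̄₂ = 127 − 128 = -1.0000.
CI: -1.0000 ± 2.4298 = (-3.4298, 1.4298).
The interval (-3.4298, 1.4298) contains 0, so the difference is not significant.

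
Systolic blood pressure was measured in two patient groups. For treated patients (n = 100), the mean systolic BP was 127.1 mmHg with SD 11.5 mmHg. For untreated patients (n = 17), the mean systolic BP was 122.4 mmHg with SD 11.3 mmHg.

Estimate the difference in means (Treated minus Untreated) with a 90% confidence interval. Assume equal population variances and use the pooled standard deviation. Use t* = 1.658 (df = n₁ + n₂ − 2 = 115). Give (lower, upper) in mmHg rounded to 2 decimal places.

(-0.29, 9.69)

s_p = √[((n₁−1)s₁² + (n₂−1)s₂²)/(n₁+n₂−2)] = √[(99·11.5² + 16·11.3²)/115] = 11.4724.
SE = 11.4724·√(1/100 + 1/17) = 3.0097.
With t* = 1.658, margin = 1.658 × 3.0097 = 4.9901.
x̄₁ − x̄₂ = 127.1 − 122.4 = 4.7000; interval 4.7000 ± 4.9901 = (-0.29, 9.69).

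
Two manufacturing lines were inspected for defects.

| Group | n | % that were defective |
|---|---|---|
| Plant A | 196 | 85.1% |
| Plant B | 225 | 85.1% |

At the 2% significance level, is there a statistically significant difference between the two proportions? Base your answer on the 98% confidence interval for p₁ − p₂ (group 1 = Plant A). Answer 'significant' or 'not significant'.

not significant

SE₁ = √(p̂₁(1−p̂₁)/n₁) = √(0.8510·0.1490/196) = 0.02543; SE₂ = √(0.8510·0.1490/225) = 0.02374.
Independent samples: SE of the difference = √(SE₁² + SE₂²) = √(0.0006466849 + 0.0005635876) = 0.03479.
z* for 98% confidence is 2.326, so the margin of error is 2.326 × 0.03479 = 0.08092.
Point estimate p̂₁ − p̂₂ = 0.8510 − 0.8510 = 0.0000.
0.0000 ± 0.08092 → (-0.08092, 0.08092).
The interval (-0.08092, 0.08092) contains 0, so the difference is not significant.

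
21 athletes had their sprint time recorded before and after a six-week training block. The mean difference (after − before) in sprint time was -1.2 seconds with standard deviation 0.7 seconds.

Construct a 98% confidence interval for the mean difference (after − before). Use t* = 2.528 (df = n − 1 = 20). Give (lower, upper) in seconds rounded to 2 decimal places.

This is a matched-pairs design, so SE = s_d/√n = 0.7/√21 = 0.1528.
Margin = 2.528 × 0.1528 = 0.3863; the interval is -1.2 ± 0.3863 = (-1.59, -0.81).

(-1.59, -0.81)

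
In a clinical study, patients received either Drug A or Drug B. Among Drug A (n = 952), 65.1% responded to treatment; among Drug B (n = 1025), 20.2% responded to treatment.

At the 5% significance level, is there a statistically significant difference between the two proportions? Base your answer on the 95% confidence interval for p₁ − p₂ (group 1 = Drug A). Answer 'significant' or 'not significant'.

The two standard errors are √(0.6510×0.3490/952) = 0.01545 and √(0.2020×0.7980/1025) = 0.01254.
Because the samples are independent, SE_diff = √(0.01545² + 0.01254²) = 0.01990.
Using z* = 1.960 for 95%, ME = 1.960 × 0.01990 = 0.03900.
p̂₁ − p̂₂ = 0.4490; interval 0.4490 ± 0.03900 gives (0.41000, 0.48800).
The interval (0.41000, 0.48800) does not contain 0, so the difference is significant.

significant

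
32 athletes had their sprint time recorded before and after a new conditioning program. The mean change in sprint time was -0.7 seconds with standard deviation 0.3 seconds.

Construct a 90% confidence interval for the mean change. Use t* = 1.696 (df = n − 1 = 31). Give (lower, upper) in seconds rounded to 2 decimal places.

Paired design: SE = s_d/√n = 0.3/√32 = 0.0530.
t* = 1.696; margin of error = 1.696 × 0.0530 = 0.0899.
-0.7 ± 0.0899 → (-0.79, -0.61).

(-0.79, -0.61)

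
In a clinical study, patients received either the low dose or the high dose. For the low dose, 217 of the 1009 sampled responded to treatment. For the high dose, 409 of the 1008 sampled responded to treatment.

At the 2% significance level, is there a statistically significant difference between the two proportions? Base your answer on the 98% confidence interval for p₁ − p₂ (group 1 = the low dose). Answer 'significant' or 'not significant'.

significant

First, p̂₁ = 217/1009 = 0.2151; p̂₂ = 409/1008 = 0.4058.
The two standard errors are √(0.2151×0.7849/1009) = 0.01294 and √(0.4058×0.5942/1008) = 0.01547.
Because the samples are independent, SE_diff = √(0.01294² + 0.01547²) = 0.02017.
Using z* = 2.326 for 98%, ME = 2.326 × 0.02017 = 0.04692.
p̂₁ − p̂₂ = -0.1907; interval -0.1907 ± 0.04692 gives (-0.23762, -0.14378).
The interval (-0.23762, -0.14378) does not contain 0, so the difference is significant.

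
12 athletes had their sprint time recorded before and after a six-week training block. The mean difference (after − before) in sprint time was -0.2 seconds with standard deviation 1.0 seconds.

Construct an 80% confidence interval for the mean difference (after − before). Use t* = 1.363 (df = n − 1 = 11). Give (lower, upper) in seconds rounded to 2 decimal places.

(-0.59, 0.19)

This is a matched-pairs design, so SE = s_d/√n = 1.0/√12 = 0.2887.
Margin = 1.363 × 0.2887 = 0.3935; the interval is -0.2 ± 0.3935 = (-0.59, 0.19).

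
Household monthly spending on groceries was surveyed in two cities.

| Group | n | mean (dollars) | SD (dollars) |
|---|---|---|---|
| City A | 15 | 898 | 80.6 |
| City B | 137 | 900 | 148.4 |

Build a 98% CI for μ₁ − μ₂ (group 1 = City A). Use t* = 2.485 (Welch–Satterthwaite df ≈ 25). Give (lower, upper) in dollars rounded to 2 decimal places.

Per-group SEs: s₁/√n₁ = 80.6/√15 = 20.8108, s₂/√n₂ = 148.4/√137 = 12.6787.
Unpooled SE of the difference: √(433.08939664 + 160.74943369) = 24.3688.
Margin of error = t* · SE = 2.485 × 24.3688 = 60.5565.
x̄₁ − x̄₂ = 898 − 900 = -2.0000.
CI: -2.0000 ± 60.5565 = (-62.56, 58.56).

(-62.56, 58.56)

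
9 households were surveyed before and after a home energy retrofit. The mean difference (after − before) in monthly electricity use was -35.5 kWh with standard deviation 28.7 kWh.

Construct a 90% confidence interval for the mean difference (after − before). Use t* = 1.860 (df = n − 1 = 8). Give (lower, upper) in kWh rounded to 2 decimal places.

(-53.29, -17.71)

Paired design: SE = s_d/√n = 28.7/√9 = 9.5667.
t* = 1.860; margin of error = 1.860 × 9.5667 = 17.7941.
-35.5 ± 17.7941 → (-53.29, -17.71).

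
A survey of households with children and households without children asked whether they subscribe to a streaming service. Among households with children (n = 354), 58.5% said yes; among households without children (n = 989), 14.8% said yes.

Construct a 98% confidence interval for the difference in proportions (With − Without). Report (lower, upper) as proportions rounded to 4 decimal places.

Each SE is √(p̂(1−p̂)/n): √(0.5850·0.4150/354) = 0.02619 and √(0.1480·0.8520/989) = 0.01129.
SE(p̂₁ − p̂₂) = √(SE₁² + SE₂²) = √(0.0006859161 + 0.0001274641) = 0.02852, since the two samples are independent.
At 98% confidence z* = 2.326; margin = 2.326 × 0.02852 = 0.06634.
The difference is 0.5850 − 0.1480 = 0.4370, so the interval is 0.4370 ± 0.06634 = (0.3707, 0.5033).

(0.3707, 0.5033)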